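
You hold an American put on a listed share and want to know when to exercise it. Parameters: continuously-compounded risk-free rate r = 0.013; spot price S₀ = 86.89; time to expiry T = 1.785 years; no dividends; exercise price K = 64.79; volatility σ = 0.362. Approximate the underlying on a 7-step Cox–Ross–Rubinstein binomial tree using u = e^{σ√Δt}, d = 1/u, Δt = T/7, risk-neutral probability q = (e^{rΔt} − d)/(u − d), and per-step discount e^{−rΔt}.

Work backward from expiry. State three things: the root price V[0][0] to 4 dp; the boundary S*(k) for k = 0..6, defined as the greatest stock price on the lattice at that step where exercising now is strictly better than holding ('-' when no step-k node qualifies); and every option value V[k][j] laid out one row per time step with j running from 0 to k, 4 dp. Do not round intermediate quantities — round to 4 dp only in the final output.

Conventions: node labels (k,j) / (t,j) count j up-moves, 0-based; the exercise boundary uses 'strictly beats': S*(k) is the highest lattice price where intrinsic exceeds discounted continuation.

price = 5.6706
boundary = - - - - - 34.8355 41.8227
tree:
5.6706
8.4642 2.4770
12.3026 4.0813 0.6376
17.3029 6.6020 1.1923 0.0000
23.3556 10.4197 2.2295 0.0000 0.0000
29.9545 15.8834 4.1691 0.0000 0.0000 0.0000
35.7743 22.9673 7.7962 0.0000 0.0000 0.0000 0.0000
40.6218 29.9545 14.5787 0.0000 0.0000 0.0000 0.0000 0.0000

Δt=0.25500, u=1.20058, d=0.83293, q=0.46346, disc=e^(-rΔt)=0.99669
k=7 terminal: V=max(K-S,0) → 40.6218 29.9545 14.5787 0.0000 0.0000 0.0000 0.0000 0.0000
k=6: j=0 S=29.0157 intr=35.7743 cont=35.5599 V=35.7743[EX]; j=1 S=41.8227 intr=22.9673 cont=22.7529 V=22.9673[EX]; j=2 S=60.2824 intr=4.5076 cont=7.7962 V=7.7962[hold]; j=3 S=86.8900 intr=0.0000 cont=0.0000 V=0.0000[hold]; j=4 S=125.2416 intr=0.0000 cont=0.0000 V=0.0000[hold]; j=5 S=180.5210 intr=0.0000 cont=0.0000 V=0.0000[hold]; j=6 S=260.1996 intr=0.0000 cont=0.0000 V=0.0000[hold]  S*(6)=41.8227
k=5: j=0 S=34.8355 intr=29.9545 cont=29.7400 V=29.9545[EX]; j=1 S=50.2113 intr=14.5787 cont=15.8834 V=15.8834[hold]; j=2 S=72.3736 intr=0.0000 cont=4.1691 V=4.1691[hold]; j=3 S=104.3180 intr=0.0000 cont=0.0000 V=0.0000[hold]; j=4 S=150.3621 intr=0.0000 cont=0.0000 V=0.0000[hold]; j=5 S=216.7291 intr=0.0000 cont=0.0000 V=0.0000[hold]  S*(5)=34.8355
k=4: j=0 S=41.8227 intr=22.9673 cont=23.3556 V=23.3556[hold]; j=1 S=60.2824 intr=4.5076 cont=10.4197 V=10.4197[hold]; j=2 S=86.8900 intr=0.0000 cont=2.2295 V=2.2295[hold]; j=3 S=125.2416 intr=0.0000 cont=0.0000 V=0.0000[hold]; j=4 S=180.5210 intr=0.0000 cont=0.0000 V=0.0000[hold]  S*(4)=-
k=3: j=0 S=50.2113 intr=14.5787 cont=17.3029 V=17.3029[hold]; j=1 S=72.3736 intr=0.0000 cont=6.6020 V=6.6020[hold]; j=2 S=104.3180 intr=0.0000 cont=1.1923 V=1.1923[hold]; j=3 S=150.3621 intr=0.0000 cont=0.0000 V=0.0000[hold]  S*(3)=-
k=2: j=0 S=60.2824 intr=4.5076 cont=12.3026 V=12.3026[hold]; j=1 S=86.8900 intr=0.0000 cont=4.0813 V=4.0813[hold]; j=2 S=125.2416 intr=0.0000 cont=0.6376 V=0.6376[hold]  S*(2)=-
k=1: j=0 S=72.3736 intr=0.0000 cont=8.4642 V=8.4642[hold]; j=1 S=104.3180 intr=0.0000 cont=2.4770 V=2.4770[hold]  S*(1)=-
k=0: j=0 S=86.8900 intr=0.0000 cont=5.6706 V=5.6706[hold]  S*(0)=-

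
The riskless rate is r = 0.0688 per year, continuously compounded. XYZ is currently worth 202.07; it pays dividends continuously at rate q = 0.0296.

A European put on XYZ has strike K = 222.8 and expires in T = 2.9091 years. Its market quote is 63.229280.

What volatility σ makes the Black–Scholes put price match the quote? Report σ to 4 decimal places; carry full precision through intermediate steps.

At σ = 0.5353 the Black–Scholes value reproduces the quote:
σ√T = 0.5353·√2.9091 = 0.913012
d₁ = (ln(S/K) + (r−q+σ²/2)T) / (σ√T) = (ln(202.07/222.8) + (0.0688−0.0296+0.5353²/2)·2.9091) / 0.913012 = (-0.097660 + 0.530832) / 0.913012 = 0.474443
d₂ = d₁ − σ√T = 0.474443 − 0.913012 = -0.438569
e^{−rT} = 0.818611
e^{−qT} = 0.917494
N(−d₁) = 0.317592,  N(−d₂) = 0.669513
V = K·e^{−rT}·N(−d₂) − S·e^{−qT}·N(−d₁) = 122.110219 − 58.880939 = 63.229280 (equal to the quote); since ∂V/∂σ > 0 for all σ, the implied volatility is unique

sigma = 0.5353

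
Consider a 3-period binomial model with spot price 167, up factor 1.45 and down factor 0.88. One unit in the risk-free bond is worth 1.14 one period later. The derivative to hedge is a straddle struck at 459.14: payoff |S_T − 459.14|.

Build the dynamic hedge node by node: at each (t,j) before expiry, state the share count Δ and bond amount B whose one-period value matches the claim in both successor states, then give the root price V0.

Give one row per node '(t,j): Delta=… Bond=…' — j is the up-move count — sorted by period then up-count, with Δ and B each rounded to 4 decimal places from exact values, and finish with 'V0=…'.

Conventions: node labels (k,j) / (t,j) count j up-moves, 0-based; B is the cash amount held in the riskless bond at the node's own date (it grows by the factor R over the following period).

Risk-neutral probability p* = (R−d)/(u−d) = (1.14−0.88)/(1.45−0.88) = 0.4561.
Expiry values: V(3,0)=345.3342, V(3,1)=271.6190, V(3,2)=150.1566, V(3,3)=49.9804
Node (2,0) S=129.3248: V=(p*·271.6190+(1−p*)·345.3342)/1.14=273.4296; Δ=(271.6190−345.3342)/(187.5210−113.8058)=-1.0000; B=V−Δ·S=402.7544
Node (2,1) S=213.0920: V=(p*·150.1566+(1−p*)·271.6190)/1.14=189.6624; Δ=(150.1566−271.6190)/(308.9834−187.5210)=-1.0000; B=V−Δ·S=402.7544
Node (2,2) S=351.1175: V=(p*·49.9804+(1−p*)·150.1566)/1.14=91.6335; Δ=(49.9804−150.1566)/(509.1204−308.9834)=-0.5005; B=V−Δ·S=267.3813
Node (1,0) S=146.9600: V=(p*·189.6624+(1−p*)·273.4296)/1.14=206.3333; Δ=(189.6624−273.4296)/(213.0920−129.3248)=-1.0000; B=V−Δ·S=353.2933
Node (1,1) S=242.1500: V=(p*·91.6335+(1−p*)·189.6624)/1.14=127.1469; Δ=(91.6335−189.6624)/(351.1175−213.0920)=-0.7102; B=V−Δ·S=299.1274
Node (0,0) S=167.0000: V=(p*·127.1469+(1−p*)·206.3333)/1.14=149.3098; Δ=(127.1469−206.3333)/(242.1500−146.9600)=-0.8319; B=V−Δ·S=288.2334
Verification: the root portfolio costs Δ(0,0)·S0 + B(0,0) = 149.3098, matching V0.

(0,0): Delta=-0.8319 Bond=288.2334
(1,0): Delta=-1.0000 Bond=353.2933
(1,1): Delta=-0.7102 Bond=299.1274
(2,0): Delta=-1.0000 Bond=402.7544
(2,1): Delta=-1.0000 Bond=402.7544
(2,2): Delta=-0.5005 Bond=267.3813
V0=149.3098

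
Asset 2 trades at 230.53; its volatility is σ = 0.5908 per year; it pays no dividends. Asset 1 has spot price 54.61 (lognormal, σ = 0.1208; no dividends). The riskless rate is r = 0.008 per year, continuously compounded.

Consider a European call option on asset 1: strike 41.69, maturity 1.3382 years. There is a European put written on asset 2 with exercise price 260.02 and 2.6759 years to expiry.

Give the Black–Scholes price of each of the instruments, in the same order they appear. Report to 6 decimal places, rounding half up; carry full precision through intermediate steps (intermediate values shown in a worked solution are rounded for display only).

price(asset 1 call K=41.69) = 13.418884
price(asset 2 put K=260.02) = 102.417094

[asset 1 call K=41.69]
σ√T = 0.1208·√1.3382 = 0.139742
d₁ = (ln(S/K) + (r+σ²/2)T) / (σ√T) = (ln(54.61/41.69) + (0.008+0.1208²/2)·1.3382) / 0.139742 = (0.269956 + 0.020470) / 0.139742 = 2.078294
d₂ = d₁ − σ√T = 2.078294 − 0.139742 = 1.938552
e^{−rT} = 0.989352
N(d₁) = 0.981159,  N(d₂) = 0.973722
price = S·N(d₁) − K·e^{−rT}·N(d₂) = 53.581085 − 40.162201 = 13.418884
[asset 2 put K=260.02]
σ√T = 0.5908·√2.6759 = 0.966441
d₁ = (ln(S/K) + (r+σ²/2)T) / (σ√T) = (ln(230.53/260.02) + (0.008+0.5908²/2)·2.6759) / 0.966441 = (-0.120378 + 0.488411) / 0.966441 = 0.380814
d₂ = d₁ − σ√T = 0.380814 − 0.966441 = -0.585628
e^{−rT} = 0.978820
N(−d₁) = 0.351671,  N(−d₂) = 0.720937
price = K·e^{−rT}·N(−d₂) − S·N(−d₁) = 183.487760 − 81.070667 = 102.417094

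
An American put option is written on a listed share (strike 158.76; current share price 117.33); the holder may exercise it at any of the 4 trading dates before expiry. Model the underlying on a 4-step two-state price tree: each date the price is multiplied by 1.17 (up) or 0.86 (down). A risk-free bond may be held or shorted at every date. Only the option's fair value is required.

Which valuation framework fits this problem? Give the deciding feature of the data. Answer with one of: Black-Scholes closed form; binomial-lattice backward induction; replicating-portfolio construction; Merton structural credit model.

Key observation: the put (strike 158.76 on spot 117.33) is American-style on a 4-step discrete price model, so the early-exercise decision at every node requires stepwise backward valuation — a closed form cannot price the exercise right.

framework: binomial-lattice backward induction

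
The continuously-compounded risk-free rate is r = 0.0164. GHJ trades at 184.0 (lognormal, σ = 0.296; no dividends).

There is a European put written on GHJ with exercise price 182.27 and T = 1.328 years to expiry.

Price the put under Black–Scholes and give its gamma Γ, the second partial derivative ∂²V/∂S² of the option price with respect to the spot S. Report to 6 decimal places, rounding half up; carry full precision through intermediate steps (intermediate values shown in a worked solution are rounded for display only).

price = 21.808536
Γ = 0.006142

σ√T = 0.296·√1.328 = 0.341107
d₁ = (ln(S/K) + (r+σ²/2)T) / (σ√T) = (ln(184.0/182.27) + (0.0164+0.296²/2)·1.328) / 0.341107 = (0.009447 + 0.079956) / 0.341107 = 0.262096
d₂ = d₁ − σ√T = 0.262096 − 0.341107 = -0.079011
e^{−rT} = 0.978456
N(−d₁) = 0.396624,  N(−d₂) = 0.531488
Put price V = K·e^{−rT}·N(−d₂) − S·N(−d₁) = 94.787285 − 72.978748 = 21.808536
φ(d₁) = (1/√(2π))·e^{−d₁²/2} = 0.385472
Γ = φ(d₁) / (S·σ·√T) = 0.006142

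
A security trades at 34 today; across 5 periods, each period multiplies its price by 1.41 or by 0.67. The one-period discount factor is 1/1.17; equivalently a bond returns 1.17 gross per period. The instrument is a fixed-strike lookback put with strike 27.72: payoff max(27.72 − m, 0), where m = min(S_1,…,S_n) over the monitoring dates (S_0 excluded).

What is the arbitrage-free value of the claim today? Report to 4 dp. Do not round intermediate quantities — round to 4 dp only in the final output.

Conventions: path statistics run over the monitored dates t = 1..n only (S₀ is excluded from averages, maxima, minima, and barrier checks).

price = 1.7804

Set p* = 0.6757 (from d < R < u); the path-dependent value is the discounted p*-expectation over all price paths.
Enumerate all 2^5 = 32 price paths (U = up ×1.41, D = down ×0.67); each path with k up-moves has probability p*^k·(1−p*)^(5−k).
DDDDD: m=4.5904, payoff=23.1296, prob=0.003588
UDDDD: m=9.6604, payoff=18.0596, prob=0.007476
DUDDD: m=9.6604, payoff=18.0596, prob=0.007476
UUDDD: m=20.3302, payoff=7.3898, prob=0.015575
DDUDD: m=9.6604, payoff=18.0596, prob=0.007476
UDUDD: m=20.3302, payoff=7.3898, prob=0.015575
DUUDD: m=20.3302, payoff=7.3898, prob=0.015575
UUUDD: m=42.7844, payoff=0.0000, prob=0.032447
DDDUD: m=9.6604, payoff=18.0596, prob=0.007476
UDDUD: m=20.3302, payoff=7.3898, prob=0.015575
DUDUD: m=20.3302, payoff=7.3898, prob=0.015575
UUDUD: m=42.7844, payoff=0.0000, prob=0.032447
DDUUD: m=15.2626, payoff=12.4574, prob=0.015575
UDUUD: m=32.1198, payoff=0.0000, prob=0.032447
DUUUD: m=22.7800, payoff=4.9400, prob=0.032447
UUUUD: m=47.9400, payoff=0.0000, prob=0.067598
DDDDU: m=6.8514, payoff=20.8686, prob=0.007476
UDDDU: m=14.4186, payoff=13.3014, prob=0.015575
DUDDU: m=14.4186, payoff=13.3014, prob=0.015575
UUDDU: m=30.3436, payoff=0.0000, prob=0.032447
DDUDU: m=14.4186, payoff=13.3014, prob=0.015575
UDUDU: m=30.3436, payoff=0.0000, prob=0.032447
DUUDU: m=22.7800, payoff=4.9400, prob=0.032447
UUUDU: m=47.9400, payoff=0.0000, prob=0.067598
DDDUU: m=10.2259, payoff=17.4941, prob=0.015575
UDDUU: m=21.5203, payoff=6.1997, prob=0.032447
DUDUU: m=21.5203, payoff=6.1997, prob=0.032447
UUDUU: m=45.2889, payoff=0.0000, prob=0.067598
DDUUU: m=15.2626, payoff=12.4574, prob=0.032447
UDUUU: m=32.1198, payoff=0.0000, prob=0.067598
DUUUU: m=22.7800, payoff=4.9400, prob=0.067598
UUUUU: m=47.9400, payoff=0.0000, prob=0.140829
Price = Σ prob·payoff / R^5 = 3.903517 / 2.192448 = 1.7804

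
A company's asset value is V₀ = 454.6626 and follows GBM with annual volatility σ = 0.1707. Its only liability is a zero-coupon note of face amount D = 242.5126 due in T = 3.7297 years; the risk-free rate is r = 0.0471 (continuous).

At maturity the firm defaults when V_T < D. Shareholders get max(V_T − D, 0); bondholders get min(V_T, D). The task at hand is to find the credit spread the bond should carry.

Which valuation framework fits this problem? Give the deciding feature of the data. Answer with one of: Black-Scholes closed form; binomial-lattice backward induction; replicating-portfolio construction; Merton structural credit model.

framework: Merton structural credit model

Key observation: the asked-for credit quantity lives on the firm's capital structure — asset value, asset volatility, debt face 242.5126 — which is the structural model's domain.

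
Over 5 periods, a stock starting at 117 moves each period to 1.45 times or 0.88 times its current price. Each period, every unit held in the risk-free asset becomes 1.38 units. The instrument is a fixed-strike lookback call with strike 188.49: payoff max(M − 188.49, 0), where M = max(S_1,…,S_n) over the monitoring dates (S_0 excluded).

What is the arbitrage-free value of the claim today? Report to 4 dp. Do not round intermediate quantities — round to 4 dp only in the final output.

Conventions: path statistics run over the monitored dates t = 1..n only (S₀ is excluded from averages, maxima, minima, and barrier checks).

No-arbitrage gives p* = (R−d)/(u−d) = 0.8772: enumerate every path, weight its payoff by its p*-probability, and discount by R^5.
Enumerate all 2^5 = 32 price paths (U = up ×1.45, D = down ×0.88); each path with k up-moves has probability p*^k·(1−p*)^(5−k).
DDDDD: M=102.9600, payoff=0.0000, prob=0.000028
UDDDD: M=169.6500, payoff=0.0000, prob=0.000200
DUDDD: M=149.2920, payoff=0.0000, prob=0.000200
UUDDD: M=245.9925, payoff=57.5025, prob=0.001425
DDUDD: M=131.3770, payoff=0.0000, prob=0.000200
UDUDD: M=216.4734, payoff=27.9834, prob=0.001425
DUUDD: M=216.4734, payoff=27.9834, prob=0.001425
UUUDD: M=356.6891, payoff=168.1991, prob=0.010180
DDDUD: M=115.6117, payoff=0.0000, prob=0.000200
UDDUD: M=190.4966, payoff=2.0066, prob=0.001425
DUDUD: M=190.4966, payoff=2.0066, prob=0.001425
UUDUD: M=313.8864, payoff=125.3964, prob=0.010180
DDUUD: M=190.4966, payoff=2.0066, prob=0.001425
UDUUD: M=313.8864, payoff=125.3964, prob=0.010180
DUUUD: M=313.8864, payoff=125.3964, prob=0.010180
UUUUD: M=517.1992, payoff=328.7092, prob=0.072712
DDDDU: M=102.9600, payoff=0.0000, prob=0.000200
UDDDU: M=169.6500, payoff=0.0000, prob=0.001425
DUDDU: M=167.6370, payoff=0.0000, prob=0.001425
UUDDU: M=276.2201, payoff=87.7301, prob=0.010180
DDUDU: M=167.6370, payoff=0.0000, prob=0.001425
UDUDU: M=276.2201, payoff=87.7301, prob=0.010180
DUUDU: M=276.2201, payoff=87.7301, prob=0.010180
UUUDU: M=455.1353, payoff=266.6453, prob=0.072712
DDDUU: M=167.6370, payoff=0.0000, prob=0.001425
UDDUU: M=276.2201, payoff=87.7301, prob=0.010180
DUDUU: M=276.2201, payoff=87.7301, prob=0.010180
UUDUU: M=455.1353, payoff=266.6453, prob=0.072712
DDUUU: M=276.2201, payoff=87.7301, prob=0.010180
UDUUU: M=455.1353, payoff=266.6453, prob=0.072712
DUUUU: M=455.1353, payoff=266.6453, prob=0.072712
UUUUU: M=749.9389, payoff=561.4489, prob=0.519369
Price = Σ prob·payoff / R^5 = 404.123097 / 5.004900 = 80.7455

price = 80.7455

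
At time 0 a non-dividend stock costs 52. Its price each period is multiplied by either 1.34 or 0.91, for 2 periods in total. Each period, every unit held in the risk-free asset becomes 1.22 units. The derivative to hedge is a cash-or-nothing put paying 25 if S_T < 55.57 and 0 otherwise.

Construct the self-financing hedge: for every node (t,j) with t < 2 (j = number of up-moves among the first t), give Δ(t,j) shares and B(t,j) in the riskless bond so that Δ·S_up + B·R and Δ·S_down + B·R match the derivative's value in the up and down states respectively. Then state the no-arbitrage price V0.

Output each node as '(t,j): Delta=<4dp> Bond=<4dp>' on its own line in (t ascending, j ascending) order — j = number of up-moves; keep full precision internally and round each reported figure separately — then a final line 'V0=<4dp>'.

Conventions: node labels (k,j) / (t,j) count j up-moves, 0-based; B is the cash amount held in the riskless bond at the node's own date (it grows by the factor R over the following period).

(0,0): Delta=-0.2558 Bond=14.6073
(1,0): Delta=-1.2286 Bond=63.8582
(1,1): Delta=0.0000 Bond=0.0000
V0=1.3081

Since d<R<u, set p* = (R−d)/(u−d) = 0.7209; price each node as the discounted p*-expectation of its children.
Terminal payoffs: V(2,0)=25.0000, V(2,1)=0.0000, V(2,2)=0.0000
(1,0): S=47.3200. Δ = (V_up−V_dn)/(S_up−S_dn) = (0.0000−25.0000)/(63.4088−43.0612) = -1.2286. V = [p*·0.0000 + (1−p*)·25.0000]/1.22 = 5.7186. B = V − Δ·S = 63.8582.
(1,1): S=69.6800. Δ = (V_up−V_dn)/(S_up−S_dn) = (0.0000−0.0000)/(93.3712−63.4088) = 0.0000. V = [p*·0.0000 + (1−p*)·0.0000]/1.22 = 0.0000. B = V − Δ·S = 0.0000.
(0,0): S=52.0000. Δ = (V_up−V_dn)/(S_up−S_dn) = (0.0000−5.7186)/(69.6800−47.3200) = -0.2558. V = [p*·0.0000 + (1−p*)·5.7186]/1.22 = 1.3081. B = V − Δ·S = 14.6073.
Verification: the root portfolio costs Δ(0,0)·S0 + B(0,0) = 1.3081, matching V0.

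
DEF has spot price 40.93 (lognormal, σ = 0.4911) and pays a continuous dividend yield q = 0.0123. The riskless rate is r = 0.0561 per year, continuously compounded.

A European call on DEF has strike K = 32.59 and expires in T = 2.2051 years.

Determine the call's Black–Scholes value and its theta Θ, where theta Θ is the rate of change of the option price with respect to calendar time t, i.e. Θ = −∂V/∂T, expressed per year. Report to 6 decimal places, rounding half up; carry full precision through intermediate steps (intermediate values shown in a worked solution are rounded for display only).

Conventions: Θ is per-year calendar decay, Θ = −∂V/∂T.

σ√T = 0.4911·√2.2051 = 0.729263
d₁ = (ln(S/K) + (r−q+σ²/2)T) / (σ√T) = (ln(40.93/32.59) + (0.0561−0.0123+0.4911²/2)·2.2051) / 0.729263 = (0.227858 + 0.362496) / 0.729263 = 0.809521
d₂ = d₁ − σ√T = 0.809521 − 0.729263 = 0.080258
e^{−rT} = 0.883639
e^{−qT} = 0.973242
N(d₁) = 0.790892,  N(d₂) = 0.531984
Call price V = S·e^{−qT}·N(d₁) − K·e^{−rT}·N(d₂) = 31.505019 − 15.319972 = 16.185047
φ(d₁) = (1/√(2π))·e^{−d₁²/2} = 0.287480
Θ = −S·e^{−qT}·φ(d₁)·σ/(2√T) + q·S·e^{−qT}·N(d₁) − r·K·e^{−rT}·N(d₂) = −1.893637 + 0.387512 − 0.859450 = -2.365575

price = 16.185047
Θ = -2.365575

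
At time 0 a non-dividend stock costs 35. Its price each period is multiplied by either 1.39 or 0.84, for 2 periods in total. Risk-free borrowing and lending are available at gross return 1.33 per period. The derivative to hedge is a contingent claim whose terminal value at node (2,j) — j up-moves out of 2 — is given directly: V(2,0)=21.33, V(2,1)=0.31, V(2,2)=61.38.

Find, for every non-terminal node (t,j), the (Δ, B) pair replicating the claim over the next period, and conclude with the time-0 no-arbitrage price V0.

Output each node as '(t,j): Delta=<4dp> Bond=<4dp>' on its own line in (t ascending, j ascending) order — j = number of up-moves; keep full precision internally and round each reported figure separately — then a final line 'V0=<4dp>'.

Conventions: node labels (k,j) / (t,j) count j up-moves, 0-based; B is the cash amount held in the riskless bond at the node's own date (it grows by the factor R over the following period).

(0,0): Delta=2.0355 Bond=-43.5244
(1,0): Delta=-1.2999 Bond=40.1754
(1,1): Delta=2.2824 Bond=-69.8951
V0=27.7192

Risk-neutral probability p* = (R−d)/(u−d) = (1.33−0.84)/(1.39−0.84) = 0.8909.
At maturity the claim pays: V(2,0)=21.3300, V(2,1)=0.3100, V(2,2)=61.3800
(1,0): S=29.4000. Δ = (V_up−V_dn)/(S_up−S_dn) = (0.3100−21.3300)/(40.8660−24.6960) = -1.2999. V = [p*·0.3100 + (1−p*)·21.3300]/1.33 = 1.9572. B = V − Δ·S = 40.1754.
(1,1): S=48.6500. Δ = (V_up−V_dn)/(S_up−S_dn) = (61.3800−0.3100)/(67.6235−40.8660) = 2.2824. V = [p*·61.3800 + (1−p*)·0.3100]/1.33 = 41.1412. B = V − Δ·S = -69.8951.
(0,0): S=35.0000. Δ = (V_up−V_dn)/(S_up−S_dn) = (41.1412−1.9572)/(48.6500−29.4000) = 2.0355. V = [p*·41.1412 + (1−p*)·1.9572]/1.33 = 27.7192. B = V − Δ·S = -43.5244.
Verification: the root portfolio costs Δ(0,0)·S0 + B(0,0) = 27.7192, matching V0.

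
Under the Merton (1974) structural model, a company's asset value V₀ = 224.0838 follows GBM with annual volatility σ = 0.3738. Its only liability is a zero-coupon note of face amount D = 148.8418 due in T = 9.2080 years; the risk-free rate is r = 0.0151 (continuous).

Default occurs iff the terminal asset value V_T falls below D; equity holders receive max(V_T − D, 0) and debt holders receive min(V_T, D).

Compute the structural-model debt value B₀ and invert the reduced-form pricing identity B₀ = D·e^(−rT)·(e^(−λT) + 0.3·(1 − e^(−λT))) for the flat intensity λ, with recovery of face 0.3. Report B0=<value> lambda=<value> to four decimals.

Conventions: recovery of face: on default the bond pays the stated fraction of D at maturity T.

B0=93.3193 lambda=0.0553

With assets at 224.0838 and a single debt payment of 148.8418 at 9.2080 years:
d₁ = [ln(V₀/D) + (r + σ²/2)T] / (σ√T)
   = [ln(224.0838/148.8418) + (0.0151 + 0.5·0.3738²)·9.2080] / (0.3738·√9.2080)
   = [0.409136 + 0.782341] / 1.134284 = 1.050422
d₂ = d₁ − σ√T = 1.050422 − 1.134284 = -0.083862
N(d₁) = 0.853238,  N(d₂) = 0.466583,  e^(−rT) = 0.870193
E₀ = V₀·N(d₁) − D·e^(−rT)·N(d₂)
   = 224.0838·0.853238 − 148.8418·0.870193·0.466583 = 130.764501
B₀ = V₀ − E₀ = 224.0838 − 130.764501 = 93.319299
e^(−λT) = (B₀·e^(rT)/D − 0.3)/(1 − 0.3) = (93.3193·1.149171/148.8418 − 0.3)/0.7 = 0.60070771
λ = −ln(0.60070771)/9.2080 = 0.055348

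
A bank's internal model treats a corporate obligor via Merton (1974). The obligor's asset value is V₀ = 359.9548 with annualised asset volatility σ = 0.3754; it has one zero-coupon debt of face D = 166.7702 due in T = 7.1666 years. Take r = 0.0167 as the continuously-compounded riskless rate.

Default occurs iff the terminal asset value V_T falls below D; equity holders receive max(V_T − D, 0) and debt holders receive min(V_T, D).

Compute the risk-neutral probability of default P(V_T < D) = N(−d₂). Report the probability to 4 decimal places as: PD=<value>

Apply the equity-as-call identities (strike 166.7702, horizon 7.1666 years):
d₁ = [ln(V₀/D) + (r + σ²/2)T] / (σ√T)
   = [ln(359.9548/166.7702) + (0.0167 + 0.5·0.3754²)·7.1666] / (0.3754·√7.1666)
   = [0.769362 + 0.624659] / 1.004965 = 1.387134
d₂ = d₁ − σ√T = 1.387134 − 1.004965 = 0.382169
risk-neutral PD = N(−d₂) = N(-0.382169) = 0.351168

PD=0.3512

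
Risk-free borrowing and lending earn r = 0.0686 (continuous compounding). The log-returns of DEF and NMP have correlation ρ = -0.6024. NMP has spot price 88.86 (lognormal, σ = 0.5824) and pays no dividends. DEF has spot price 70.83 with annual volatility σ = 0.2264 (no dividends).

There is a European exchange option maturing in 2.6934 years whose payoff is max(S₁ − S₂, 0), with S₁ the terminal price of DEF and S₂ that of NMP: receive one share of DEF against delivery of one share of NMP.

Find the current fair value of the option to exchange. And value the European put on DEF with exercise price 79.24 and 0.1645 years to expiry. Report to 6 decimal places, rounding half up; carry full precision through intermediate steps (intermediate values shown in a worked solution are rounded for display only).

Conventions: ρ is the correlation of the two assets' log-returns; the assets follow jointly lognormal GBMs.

σ_eff = √(σ₁² + σ₂² − 2ρσ₁σ₂) = √(0.2264² + 0.5824² − 2·-0.6024·0.2264·0.5824) = 0.741152
d₁ = (ln(S₁/S₂) + (q₂ − q₁ + σ_eff²/2)T) / (σ_eff√T) = (ln(70.83/88.86) + (0.0 − 0.0 + 0.274653)·2.6934) / 1.216347 = 0.421731
d₂ = d₁ − σ_eff√T = 0.421731 − 1.216347 = -0.794617
N(d₁) = 0.663389,  N(d₂) = 0.213418
V = S₁·e^{−q₁T}·N(d₁) − S₂·e^{−q₂T}·N(d₂) = 46.987857 − 18.964346 = 28.023511
[vanilla: DEF put K=79.24]
σ√T = 0.2264·√0.1645 = 0.091825
d₁ = (ln(S/K) + (r+σ²/2)T) / (σ√T) = (ln(70.83/79.24) + (0.0686+0.2264²/2)·0.1645) / 0.091825 = (-0.112199 + 0.015501) / 0.091825 = -1.053072
d₂ = d₁ − σ√T = -1.053072 − 0.091825 = -1.144897
e^{−rT} = 0.988779
N(−d₁) = 0.853846,  N(−d₂) = 0.873874
price = K·e^{−rT}·N(−d₂) − S·N(−d₁) = 68.468753 − 60.477914 = 7.990839

exchange price = 28.023511
price(DEF put K=79.24) = 7.990839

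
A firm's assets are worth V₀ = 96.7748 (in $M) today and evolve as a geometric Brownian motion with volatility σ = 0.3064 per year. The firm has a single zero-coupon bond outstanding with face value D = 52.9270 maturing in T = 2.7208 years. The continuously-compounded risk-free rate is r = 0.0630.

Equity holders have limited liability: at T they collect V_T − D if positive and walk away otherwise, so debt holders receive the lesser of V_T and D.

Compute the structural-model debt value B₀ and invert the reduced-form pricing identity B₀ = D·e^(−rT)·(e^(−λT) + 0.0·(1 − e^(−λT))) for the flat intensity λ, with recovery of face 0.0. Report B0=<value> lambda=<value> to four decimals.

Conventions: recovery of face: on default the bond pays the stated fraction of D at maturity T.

With assets at 96.7748 and a single debt payment of 52.9270 at 2.7208 years:
d₁ = [ln(V₀/D) + (r + σ²/2)T] / (σ√T)
   = [ln(96.7748/52.9270) + (0.0630 + 0.5·0.3064²)·2.7208] / (0.3064·√2.7208)
   = [0.603473 + 0.299126] / 0.505402 = 1.785903
d₂ = d₁ − σ√T = 1.785903 − 0.505402 = 1.280501
N(d₁) = 0.962943,  N(d₂) = 0.899815,  e^(−rT) = 0.842476
E₀ = V₀·N(d₁) − D·e^(−rT)·N(d₂)
   = 96.7748·0.962943 − 52.9270·0.842476·0.899815 = 53.066055
B₀ = V₀ − E₀ = 96.7748 − 53.066055 = 43.708745
e^(−λT) = (B₀·e^(rT)/D − 0)/(1 − 0) = (43.7087·1.186978/52.9270 − 0)/1 = 0.98024177
λ = −ln(0.98024177)/2.7208 = 0.007335

B0=43.7087 lambda=0.0073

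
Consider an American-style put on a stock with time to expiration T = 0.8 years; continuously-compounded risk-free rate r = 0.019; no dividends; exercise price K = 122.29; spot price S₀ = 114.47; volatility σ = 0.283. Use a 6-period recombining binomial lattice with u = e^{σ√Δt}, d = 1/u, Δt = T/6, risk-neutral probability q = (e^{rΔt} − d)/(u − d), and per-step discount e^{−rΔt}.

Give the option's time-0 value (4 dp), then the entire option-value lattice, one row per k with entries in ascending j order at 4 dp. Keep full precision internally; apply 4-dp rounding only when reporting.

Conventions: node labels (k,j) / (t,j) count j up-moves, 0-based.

Δt=0.13333  u=1.10887  d=0.90182  q=0.48644  discount=0.99747
step 6 (expiry): payoffs max(K−S,0) = 60.7129 46.5759 29.1933 7.8200 0.0000 0.0000 0.0000
k=5: (k=5,j=0): S=68.2807, K−S=54.0093, hold=53.6998 ⇒ V=54.0093 exercise | (k=5,j=1): S=83.9568, K−S=38.3332, hold=38.0238 ⇒ V=38.3332 exercise | (k=5,j=2): S=103.2317, K−S=19.0583, hold=18.7489 ⇒ V=19.0583 exercise | (k=5,j=3): S=126.9318, K−S=0.0000, hold=4.0059 ⇒ V=4.0059 continue | (k=5,j=4): S=156.0730, K−S=0.0000, hold=0.0000 ⇒ V=0.0000 continue | (k=5,j=5): S=191.9045, K−S=0.0000, hold=0.0000 ⇒ V=0.0000 continue
k=4: (k=4,j=0): S=75.7141, K−S=46.5759, hold=46.2665 ⇒ V=46.5759 exercise | (k=4,j=1): S=93.0967, K−S=29.1933, hold=28.8839 ⇒ V=29.1933 exercise | (k=4,j=2): S=114.4700, K−S=7.8200, hold=11.7065 ⇒ V=11.7065 continue | (k=4,j=3): S=140.7502, K−S=0.0000, hold=2.0521 ⇒ V=2.0521 continue | (k=4,j=4): S=173.0639, K−S=0.0000, hold=0.0000 ⇒ V=0.0000 continue
k=3: (k=3,j=0): S=83.9568, K−S=38.3332, hold=38.0238 ⇒ V=38.3332 exercise | (k=3,j=1): S=103.2317, K−S=19.0583, hold=20.6347 ⇒ V=20.6347 continue | (k=3,j=2): S=126.9318, K−S=0.0000, hold=6.9925 ⇒ V=6.9925 continue | (k=3,j=3): S=156.0730, K−S=0.0000, hold=1.0512 ⇒ V=1.0512 continue
k=2: (k=2,j=0): S=93.0967, K−S=29.1933, hold=29.6488 ⇒ V=29.6488 continue | (k=2,j=1): S=114.4700, K−S=7.8200, hold=13.9631 ⇒ V=13.9631 continue | (k=2,j=2): S=140.7502, K−S=0.0000, hold=4.0920 ⇒ V=4.0920 continue
k=1: (k=1,j=0): S=103.2317, K−S=19.0583, hold=21.9629 ⇒ V=21.9629 continue | (k=1,j=1): S=126.9318, K−S=0.0000, hold=9.1382 ⇒ V=9.1382 continue
k=0: (k=0,j=0): S=114.4700, K−S=7.8200, hold=15.6847 ⇒ V=15.6847 continue

price = 15.6847
tree:
15.6847
21.9629 9.1382
29.6488 13.9631 4.0920
38.3332 20.6347 6.9925 1.0512
46.5759 29.1933 11.7065 2.0521 0.0000
54.0093 38.3332 19.0583 4.0059 0.0000 0.0000
60.7129 46.5759 29.1933 7.8200 0.0000 0.0000 0.0000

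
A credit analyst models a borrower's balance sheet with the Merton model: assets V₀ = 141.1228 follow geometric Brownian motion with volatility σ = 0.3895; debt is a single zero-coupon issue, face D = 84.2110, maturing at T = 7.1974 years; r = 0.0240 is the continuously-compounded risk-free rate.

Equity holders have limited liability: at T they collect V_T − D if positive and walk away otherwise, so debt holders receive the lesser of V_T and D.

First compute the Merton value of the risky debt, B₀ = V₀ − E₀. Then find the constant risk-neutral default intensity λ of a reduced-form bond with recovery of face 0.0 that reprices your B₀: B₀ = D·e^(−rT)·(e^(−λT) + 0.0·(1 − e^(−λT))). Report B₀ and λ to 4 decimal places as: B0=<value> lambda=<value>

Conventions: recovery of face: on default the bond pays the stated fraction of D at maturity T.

Apply the equity-as-call identities (strike 84.2110, horizon 7.1974 years):
d₁ = [ln(V₀/D) + (r + σ²/2)T] / (σ√T)
   = [ln(141.1228/84.2110) + (0.0240 + 0.5·0.3895²)·7.1974] / (0.3895·√7.1974)
   = [0.516305 + 0.718697] / 1.044949 = 1.181877
d₂ = d₁ − σ√T = 1.181877 − 1.044949 = 0.136928
N(d₁) = 0.881373,  N(d₂) = 0.554456,  e^(−rT) = 0.841358
E₀ = V₀·N(d₁) − D·e^(−rT)·N(d₂)
   = 141.1228·0.881373 − 84.2110·0.841358·0.554456 = 85.097681
B₀ = V₀ − E₀ = 141.1228 − 85.097681 = 56.025119
e^(−λT) = (B₀·e^(rT)/D − 0)/(1 − 0) = (56.0251·1.188554/84.2110 − 0)/1 = 0.79073835
λ = −ln(0.79073835)/7.1974 = 0.032621

B0=56.0251 lambda=0.0326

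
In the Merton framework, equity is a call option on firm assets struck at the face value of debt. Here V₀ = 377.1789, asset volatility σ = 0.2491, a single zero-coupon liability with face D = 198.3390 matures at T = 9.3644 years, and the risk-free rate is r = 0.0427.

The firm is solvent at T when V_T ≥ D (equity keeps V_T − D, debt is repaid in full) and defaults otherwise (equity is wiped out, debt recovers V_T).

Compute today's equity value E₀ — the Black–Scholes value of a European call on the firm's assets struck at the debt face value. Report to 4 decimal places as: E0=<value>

Work the structural quantities from V₀ = 377.1789 against face 198.3390:
d₁ = [ln(V₀/D) + (r + σ²/2)T] / (σ√T)
   = [ln(377.1789/198.3390) + (0.0427 + 0.5·0.2491²)·9.3644] / (0.2491·√9.3644)
   = [0.642742 + 0.690394] / 0.762279 = 1.748883
d₂ = d₁ − σ√T = 1.748883 − 0.762279 = 0.986605
N(d₁) = 0.959844,  N(d₂) = 0.838082,  e^(−rT) = 0.670414
E₀ = V₀·N(d₁) − D·e^(−rT)·N(d₂)
   = 377.1789·0.959844 − 198.3390·0.670414·0.838082 = 250.593961

E0=250.5940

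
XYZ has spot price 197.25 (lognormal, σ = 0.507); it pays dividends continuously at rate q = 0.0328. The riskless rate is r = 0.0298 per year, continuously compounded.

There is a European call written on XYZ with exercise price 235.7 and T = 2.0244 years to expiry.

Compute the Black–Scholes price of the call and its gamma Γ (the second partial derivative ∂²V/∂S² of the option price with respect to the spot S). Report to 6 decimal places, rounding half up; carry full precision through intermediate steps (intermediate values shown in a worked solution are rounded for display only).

σ√T = 0.507·√2.0244 = 0.721367
d₁ = (ln(S/K) + (r−q+σ²/2)T) / (σ√T) = (ln(197.25/235.7) + (0.0298−0.0328+0.507²/2)·2.0244) / 0.721367 = (-0.178088 + 0.254112) / 0.721367 = 0.105389
d₂ = d₁ − σ√T = 0.105389 − 0.721367 = -0.615978
e^{−rT} = 0.941457
e^{−qT} = 0.935756
N(d₁) = 0.541966,  N(d₂) = 0.268955
Call price V = S·e^{−qT}·N(d₁) − K·e^{−rT}·N(d₂) = 100.035012 − 59.681358 = 40.353654
φ(d₁) = (1/√(2π))·e^{−d₁²/2} = 0.396733
Γ = e^{−qT}·φ(d₁) / (S·σ·√T) = 0.002609

price = 40.353654
Γ = 0.002609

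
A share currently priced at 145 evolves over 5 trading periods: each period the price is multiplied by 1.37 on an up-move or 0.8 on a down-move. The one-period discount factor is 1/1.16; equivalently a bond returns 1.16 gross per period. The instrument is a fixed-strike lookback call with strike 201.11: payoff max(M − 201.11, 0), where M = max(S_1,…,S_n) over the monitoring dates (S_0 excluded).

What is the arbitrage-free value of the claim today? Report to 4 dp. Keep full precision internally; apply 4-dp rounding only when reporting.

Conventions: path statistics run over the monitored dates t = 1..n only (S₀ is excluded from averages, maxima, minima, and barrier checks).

price = 68.4150

Set p* = 0.6316 (from d < R < u); the path-dependent value is the discounted p*-expectation over all price paths.
Enumerate all 2^5 = 32 price paths (U = up ×1.37, D = down ×0.8); each path with k up-moves has probability p*^k·(1−p*)^(5−k).
DDDDD: M=116.0000, payoff=0.0000, prob=0.006788
UDDDD: M=198.6500, payoff=0.0000, prob=0.011636
DUDDD: M=158.9200, payoff=0.0000, prob=0.011636
UUDDD: M=272.1505, payoff=71.0405, prob=0.019948
DDUDD: M=127.1360, payoff=0.0000, prob=0.011636
UDUDD: M=217.7204, payoff=16.6104, prob=0.019948
DUUDD: M=217.7204, payoff=16.6104, prob=0.019948
UUUDD: M=372.8462, payoff=171.7362, prob=0.034196
DDDUD: M=116.0000, payoff=0.0000, prob=0.011636
UDDUD: M=198.6500, payoff=0.0000, prob=0.019948
DUDUD: M=174.1763, payoff=0.0000, prob=0.019948
UUDUD: M=298.2769, payoff=97.1669, prob=0.034196
DDUUD: M=174.1763, payoff=0.0000, prob=0.019948
UDUUD: M=298.2769, payoff=97.1669, prob=0.034196
DUUUD: M=298.2769, payoff=97.1669, prob=0.034196
UUUUD: M=510.7993, payoff=309.6893, prob=0.058621
DDDDU: M=116.0000, payoff=0.0000, prob=0.011636
UDDDU: M=198.6500, payoff=0.0000, prob=0.019948
DUDDU: M=158.9200, payoff=0.0000, prob=0.019948
UUDDU: M=272.1505, payoff=71.0405, prob=0.034196
DDUDU: M=139.3411, payoff=0.0000, prob=0.019948
UDUDU: M=238.6216, payoff=37.5116, prob=0.034196
DUUDU: M=238.6216, payoff=37.5116, prob=0.034196
UUUDU: M=408.6394, payoff=207.5294, prob=0.058621
DDDUU: M=139.3411, payoff=0.0000, prob=0.019948
UDDUU: M=238.6216, payoff=37.5116, prob=0.034196
DUDUU: M=238.6216, payoff=37.5116, prob=0.034196
UUDUU: M=408.6394, payoff=207.5294, prob=0.058621
DDUUU: M=238.6216, payoff=37.5116, prob=0.034196
UDUUU: M=408.6394, payoff=207.5294, prob=0.058621
DUUUU: M=408.6394, payoff=207.5294, prob=0.058621
UUUUU: M=699.7950, payoff=498.6850, prob=0.100494
Price = Σ prob·payoff / R^5 = 143.694965 / 2.100342 = 68.4150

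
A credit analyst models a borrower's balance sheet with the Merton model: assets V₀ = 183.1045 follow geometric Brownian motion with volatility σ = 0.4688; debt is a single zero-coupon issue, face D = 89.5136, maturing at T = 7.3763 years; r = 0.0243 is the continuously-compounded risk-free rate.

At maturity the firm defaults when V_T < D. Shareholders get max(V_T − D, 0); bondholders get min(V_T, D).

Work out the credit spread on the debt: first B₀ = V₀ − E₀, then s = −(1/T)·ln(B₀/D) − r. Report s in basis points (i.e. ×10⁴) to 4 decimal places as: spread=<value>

spread=395.1552

With assets at 183.1045 and a single debt payment of 89.5136 at 7.3763 years:
d₁ = [ln(V₀/D) + (r + σ²/2)T] / (σ√T)
   = [ln(183.1045/89.5136) + (0.0243 + 0.5·0.4688²)·7.3763] / (0.4688·√7.3763)
   = [0.715666 + 0.989802] / 1.273230 = 1.339481
d₂ = d₁ − σ√T = 1.339481 − 1.273230 = 0.066251
N(d₁) = 0.909793,  N(d₂) = 0.526411,  e^(−rT) = 0.835902
E₀ = V₀·N(d₁) − D·e^(−rT)·N(d₂)
   = 183.1045·0.909793 − 89.5136·0.835902·0.526411 = 127.198698
B₀ = V₀ − E₀ = 183.1045 − 127.198698 = 55.905802
spread = −(1/T)·ln(B₀/D) − r = −(1/7.3763)·ln(55.905802/89.5136) − 0.0243 = 0.03951552
in basis points: 0.03951552 × 10⁴ = 395.1552 bp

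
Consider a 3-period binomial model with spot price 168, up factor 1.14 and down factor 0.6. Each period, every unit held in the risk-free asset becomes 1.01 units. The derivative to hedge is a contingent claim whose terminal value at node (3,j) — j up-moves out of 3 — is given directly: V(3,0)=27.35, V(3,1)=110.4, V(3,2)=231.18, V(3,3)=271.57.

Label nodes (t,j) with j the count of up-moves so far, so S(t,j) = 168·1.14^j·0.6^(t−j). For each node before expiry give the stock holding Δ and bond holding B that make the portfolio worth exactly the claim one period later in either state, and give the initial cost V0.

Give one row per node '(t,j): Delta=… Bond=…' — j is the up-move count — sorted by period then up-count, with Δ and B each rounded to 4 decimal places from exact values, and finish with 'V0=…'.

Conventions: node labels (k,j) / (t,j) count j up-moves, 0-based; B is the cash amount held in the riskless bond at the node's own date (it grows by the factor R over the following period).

Since d<R<u, set p* = (R−d)/(u−d) = 0.7593; price each node as the discounted p*-expectation of its children.
Expiry values: V(3,0)=27.3500, V(3,1)=110.4000, V(3,2)=231.1800, V(3,3)=271.5700
(2,0): S=60.4800. Δ = (V_up−V_dn)/(S_up−S_dn) = (110.4000−27.3500)/(68.9472−36.2880) = 2.5429. V = [p*·110.4000 + (1−p*)·27.3500]/1.01 = 89.5114. B = V − Δ·S = -64.2849.
(2,1): S=114.9120. Δ = (V_up−V_dn)/(S_up−S_dn) = (231.1800−110.4000)/(130.9997−68.9472) = 1.9464. V = [p*·231.1800 + (1−p*)·110.4000]/1.01 = 200.1023. B = V − Δ·S = -23.5644.
(2,2): S=218.3328. Δ = (V_up−V_dn)/(S_up−S_dn) = (271.5700−231.1800)/(248.8994−130.9997) = 0.3426. V = [p*·271.5700 + (1−p*)·231.1800]/1.01 = 259.2539. B = V − Δ·S = 184.4576.
(1,0): S=100.8000. Δ = (V_up−V_dn)/(S_up−S_dn) = (200.1023−89.5114)/(114.9120−60.4800) = 2.0317. V = [p*·200.1023 + (1−p*)·89.5114]/1.01 = 171.7610. B = V − Δ·S = -33.0371.
(1,1): S=191.5200. Δ = (V_up−V_dn)/(S_up−S_dn) = (259.2539−200.1023)/(218.3328−114.9120) = 0.5720. V = [p*·259.2539 + (1−p*)·200.1023]/1.01 = 242.5879. B = V − Δ·S = 133.0478.
(0,0): S=168.0000. Δ = (V_up−V_dn)/(S_up−S_dn) = (242.5879−171.7610)/(191.5200−100.8000) = 0.7807. V = [p*·242.5879 + (1−p*)·171.7610]/1.01 = 223.3039. B = V − Δ·S = 92.1430.
Sanity check at the root: Δ(0,0)·S0 + B(0,0) reproduces V0 = 223.3039.

(0,0): Delta=0.7807 Bond=92.1430
(1,0): Delta=2.0317 Bond=-33.0371
(1,1): Delta=0.5720 Bond=133.0478
(2,0): Delta=2.5429 Bond=-64.2849
(2,1): Delta=1.9464 Bond=-23.5644
(2,2): Delta=0.3426 Bond=184.4576
V0=223.3039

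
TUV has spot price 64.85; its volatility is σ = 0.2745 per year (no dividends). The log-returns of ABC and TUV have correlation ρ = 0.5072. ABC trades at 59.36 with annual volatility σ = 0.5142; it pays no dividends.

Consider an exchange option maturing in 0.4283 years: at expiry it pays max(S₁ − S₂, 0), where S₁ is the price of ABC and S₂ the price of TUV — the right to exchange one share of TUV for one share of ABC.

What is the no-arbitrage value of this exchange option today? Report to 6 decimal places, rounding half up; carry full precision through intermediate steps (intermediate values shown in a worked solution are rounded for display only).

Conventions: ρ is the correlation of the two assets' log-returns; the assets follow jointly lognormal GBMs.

exchange price = 4.746664

σ_eff = √(σ₁² + σ₂² − 2ρσ₁σ₂) = √(0.5142² + 0.2745² − 2·0.5072·0.5142·0.2745) = 0.443364
d₁ = (ln(S₁/S₂) + (q₂ − q₁ + σ_eff²/2)T) / (σ_eff√T) = (ln(59.36/64.85) + (0.0 − 0.0 + 0.098286)·0.4283) / 0.290158 = -0.159777
d₂ = d₁ − σ_eff√T = -0.159777 − 0.290158 = -0.449935
N(d₁) = 0.436528,  N(d₂) = 0.326379
V = S₁·e^{−q₁T}·N(d₁) − S₂·e^{−q₂T}·N(d₂) = 25.912325 − 21.165661 = 4.746664
Key observation: pricing in TUV-units makes this a unit-strike call on the ratio S₁/S₂ — the risk-free rate cancels and cannot affect the value.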